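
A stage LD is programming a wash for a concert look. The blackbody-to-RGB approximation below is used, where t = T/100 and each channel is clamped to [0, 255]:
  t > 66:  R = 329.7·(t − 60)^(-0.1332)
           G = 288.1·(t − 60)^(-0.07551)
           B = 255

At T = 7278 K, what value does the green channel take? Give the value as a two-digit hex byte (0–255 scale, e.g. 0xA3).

0xEE

t = 7278/100 = 72.78; the t > 66 branch applies.
G = 288.1·(72.78 − 60)^(-0.07551) = 288.1·12.78^(-0.07551) = 288.1·0.82498 = 237.678.
Rounded: 238; in hex, 0xEE.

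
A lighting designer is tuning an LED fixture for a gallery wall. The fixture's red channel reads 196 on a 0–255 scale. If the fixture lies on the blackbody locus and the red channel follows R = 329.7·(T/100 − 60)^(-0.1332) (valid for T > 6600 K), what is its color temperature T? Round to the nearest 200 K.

(t − 60)^(-0.1332) = 196/329.7 = 0.59448.
t − 60 = 0.59448^(1/-0.1332) = 0.59448^(-7.508) = 49.621, so t = 109.621.
T = 100·t = 10962 K → 11000 K to the nearest 200 K.

11000 K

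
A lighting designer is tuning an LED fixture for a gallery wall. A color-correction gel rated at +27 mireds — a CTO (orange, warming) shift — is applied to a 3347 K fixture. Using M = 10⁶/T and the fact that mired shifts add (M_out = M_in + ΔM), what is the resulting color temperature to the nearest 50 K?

M_in = 10⁶/3347 = 298.78 mireds.
M_out = 298.78 + (+27) = 325.78 mireds.
T_out = 10⁶/325.78 = 3069.6 K → 3050 K.

3050 K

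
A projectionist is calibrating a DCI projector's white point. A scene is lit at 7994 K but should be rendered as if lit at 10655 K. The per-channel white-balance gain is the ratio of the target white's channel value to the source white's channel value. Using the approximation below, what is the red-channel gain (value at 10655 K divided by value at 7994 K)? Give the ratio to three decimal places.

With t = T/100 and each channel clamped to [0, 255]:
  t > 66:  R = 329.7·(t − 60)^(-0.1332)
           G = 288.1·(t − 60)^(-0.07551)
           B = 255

At 7994 K (t = 79.94):
  R = 329.7·(79.94 − 60)^(-0.1332) = 329.7·19.94^(-0.1332) = 329.7·0.67124 = 221.307.
At 10655 K (t = 106.55):
  R = 329.7·(106.55 − 60)^(-0.1332) = 329.7·46.55^(-0.1332) = 329.7·0.59956 = 197.675.
Gain = 197.675 / 221.307 = 0.8932 → 0.893.

0.893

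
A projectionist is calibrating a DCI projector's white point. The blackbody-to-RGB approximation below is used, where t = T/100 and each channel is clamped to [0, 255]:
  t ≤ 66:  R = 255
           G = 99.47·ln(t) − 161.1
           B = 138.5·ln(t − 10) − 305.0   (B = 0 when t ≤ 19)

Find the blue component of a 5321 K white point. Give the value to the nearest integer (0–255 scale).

t = 5321/100 = 53.21; the t ≤ 66 branch applies.
B = 138.5·ln(53.21 − 10) − 305.0 = 138.5·ln 43.21 − 305.0 = 138.5·3.7661 − 305.0 = 216.601.
Rounded: 217.

217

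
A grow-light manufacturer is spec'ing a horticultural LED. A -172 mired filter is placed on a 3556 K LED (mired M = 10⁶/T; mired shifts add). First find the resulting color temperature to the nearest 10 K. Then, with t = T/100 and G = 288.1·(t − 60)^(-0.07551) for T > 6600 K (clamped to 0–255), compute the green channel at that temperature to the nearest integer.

M_in = 10⁶/3556 = 281.21; M_out = 281.21 + (-172) = 109.21.
T_out = 10⁶/109.21 = 9156.3 K → 9160 K; t = 91.6.
G = 288.1·(91.6 − 60)^(-0.07551) = 288.1·31.6^(-0.07551) = 288.1·0.77048 = 221.974.
Rounded: 222.

222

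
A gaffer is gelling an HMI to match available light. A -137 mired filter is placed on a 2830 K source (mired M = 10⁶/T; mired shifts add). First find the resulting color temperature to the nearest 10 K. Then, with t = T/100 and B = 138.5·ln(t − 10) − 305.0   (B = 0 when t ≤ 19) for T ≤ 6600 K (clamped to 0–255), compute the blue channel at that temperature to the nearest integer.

M_in = 10⁶/2830 = 353.36; M_out = 353.36 + (-137) = 216.36.
T_out = 10⁶/216.36 = 4622.0 K → 4620 K; t = 46.2.
B = 138.5·ln(46.2 − 10) − 305.0 = 138.5·ln 36.2 − 305.0 = 138.5·3.5891 − 305.0 = 192.085.
Rounded: 192.

192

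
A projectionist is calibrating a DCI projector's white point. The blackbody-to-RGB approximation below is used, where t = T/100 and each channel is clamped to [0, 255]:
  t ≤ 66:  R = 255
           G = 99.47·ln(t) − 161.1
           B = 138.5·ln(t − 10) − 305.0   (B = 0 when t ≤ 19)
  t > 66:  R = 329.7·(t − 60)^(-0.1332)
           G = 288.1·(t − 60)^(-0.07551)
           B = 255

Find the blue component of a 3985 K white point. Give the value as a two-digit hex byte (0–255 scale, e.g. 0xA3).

t = 3985/100 = 39.85; the t ≤ 66 branch applies.
B = 138.5·ln(39.85 − 10) − 305.0 = 138.5·ln 29.85 − 305.0 = 138.5·3.3962 − 305.0 = 165.372.
Rounded: 165; in hex, 0xA5.

0xA5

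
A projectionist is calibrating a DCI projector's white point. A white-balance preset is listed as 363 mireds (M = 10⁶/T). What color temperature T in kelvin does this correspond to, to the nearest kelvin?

2755 K

T = 10⁶ / 363 = 2754.82 K → 2755 K.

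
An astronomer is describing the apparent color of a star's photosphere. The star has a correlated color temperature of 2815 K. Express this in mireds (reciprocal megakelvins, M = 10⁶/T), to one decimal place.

M = 10⁶ / 2815 = 355.240 → 355.2 mireds.

355.2 mireds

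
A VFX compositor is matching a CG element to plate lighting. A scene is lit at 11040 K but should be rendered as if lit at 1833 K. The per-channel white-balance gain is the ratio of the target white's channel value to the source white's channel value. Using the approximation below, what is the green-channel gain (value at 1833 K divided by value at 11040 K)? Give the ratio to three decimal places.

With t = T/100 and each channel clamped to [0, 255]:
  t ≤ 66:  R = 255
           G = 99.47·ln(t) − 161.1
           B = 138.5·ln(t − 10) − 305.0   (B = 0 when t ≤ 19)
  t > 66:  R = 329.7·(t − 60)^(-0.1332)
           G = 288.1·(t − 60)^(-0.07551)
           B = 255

0.598

At 11040 K (t = 110.4):
  G = 288.1·(110.4 − 60)^(-0.07551) = 288.1·50.4^(-0.07551) = 288.1·0.74379 = 214.285.
At 1833 K (t = 18.33):
  G = 99.47·ln 18.33 − 161.1 = 99.47·2.9085 − 161.1 = 128.212.
Gain = 128.212 / 214.285 = 0.5983 → 0.598.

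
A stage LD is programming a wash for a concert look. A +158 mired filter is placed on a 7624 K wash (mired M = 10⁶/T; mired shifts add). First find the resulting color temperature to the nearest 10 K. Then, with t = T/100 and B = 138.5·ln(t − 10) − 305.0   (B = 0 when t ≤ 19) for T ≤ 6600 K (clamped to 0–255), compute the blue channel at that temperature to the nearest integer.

M_in = 10⁶/7624 = 131.16; M_out = 131.16 + (+158) = 289.16.
T_out = 10⁶/289.16 = 3458.2 K → 3460 K; t = 34.6.
B = 138.5·ln(34.6 − 10) − 305.0 = 138.5·ln 24.6 − 305.0 = 138.5·3.2027 − 305.0 = 138.580.
Rounded: 139.

139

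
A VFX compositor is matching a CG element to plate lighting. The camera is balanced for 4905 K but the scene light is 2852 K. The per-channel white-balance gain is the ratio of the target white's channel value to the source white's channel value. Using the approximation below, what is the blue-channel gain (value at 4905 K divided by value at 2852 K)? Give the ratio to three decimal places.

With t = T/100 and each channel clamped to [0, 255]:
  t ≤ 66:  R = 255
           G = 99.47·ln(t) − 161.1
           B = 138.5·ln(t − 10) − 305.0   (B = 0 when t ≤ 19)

At 2852 K (t = 28.52):
  B = 138.5·ln(28.52 − 10) − 305.0 = 138.5·ln 18.52 − 305.0 = 138.5·2.9189 − 305.0 = 99.261.
At 4905 K (t = 49.05):
  B = 138.5·ln(49.05 − 10) − 305.0 = 138.5·ln 39.05 − 305.0 = 138.5·3.6648 − 305.0 = 202.581.
Gain = 202.581 / 99.261 = 2.0409 → 2.041.

2.041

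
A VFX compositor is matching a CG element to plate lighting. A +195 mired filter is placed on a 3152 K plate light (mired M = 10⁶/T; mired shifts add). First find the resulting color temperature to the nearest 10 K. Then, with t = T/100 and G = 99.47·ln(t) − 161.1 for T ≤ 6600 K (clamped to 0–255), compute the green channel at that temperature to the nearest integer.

M_in = 10⁶/3152 = 317.26; M_out = 317.26 + (+195) = 512.26.
T_out = 10⁶/512.26 = 1952.1 K → 1950 K; t = 19.5.
G = 99.47·ln 19.5 − 161.1 = 99.47·2.9704 − 161.1 = 134.367.
Rounded: 134.

134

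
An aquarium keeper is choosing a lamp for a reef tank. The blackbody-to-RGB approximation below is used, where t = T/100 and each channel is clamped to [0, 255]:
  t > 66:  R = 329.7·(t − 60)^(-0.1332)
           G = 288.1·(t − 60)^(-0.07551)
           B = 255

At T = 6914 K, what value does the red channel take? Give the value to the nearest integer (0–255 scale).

246

t = 6914/100 = 69.14; the t > 66 branch applies.
R = 329.7·(69.14 − 60)^(-0.1332) = 329.7·9.14^(-0.1332) = 329.7·0.74474 = 245.539.
Rounded: 246.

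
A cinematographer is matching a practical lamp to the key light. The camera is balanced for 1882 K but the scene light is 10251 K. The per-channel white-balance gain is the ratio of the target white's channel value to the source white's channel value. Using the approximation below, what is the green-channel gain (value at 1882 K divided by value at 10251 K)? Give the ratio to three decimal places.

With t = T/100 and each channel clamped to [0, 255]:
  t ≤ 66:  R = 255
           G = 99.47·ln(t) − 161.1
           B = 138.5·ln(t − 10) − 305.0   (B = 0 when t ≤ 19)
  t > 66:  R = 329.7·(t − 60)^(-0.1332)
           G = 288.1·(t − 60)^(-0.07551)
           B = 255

At 10251 K (t = 102.51):
  G = 288.1·(102.51 − 60)^(-0.07551) = 288.1·42.51^(-0.07551) = 288.1·0.75341 = 217.058.
At 1882 K (t = 18.82):
  G = 99.47·ln 18.82 − 161.1 = 99.47·2.9349 − 161.1 = 130.837.
Gain = 130.837 / 217.058 = 0.6028 → 0.603.

0.603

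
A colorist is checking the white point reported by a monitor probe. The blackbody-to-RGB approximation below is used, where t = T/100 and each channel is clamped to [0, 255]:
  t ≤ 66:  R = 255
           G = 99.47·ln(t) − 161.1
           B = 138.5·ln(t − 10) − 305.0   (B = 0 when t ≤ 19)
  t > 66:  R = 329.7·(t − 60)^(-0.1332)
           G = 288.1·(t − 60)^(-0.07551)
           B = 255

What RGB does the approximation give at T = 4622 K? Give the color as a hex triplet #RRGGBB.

t = 4622/100 = 46.22; the t ≤ 66 branch applies.
R = 255 by definition for t ≤ 66.
G = 99.47·ln 46.22 − 161.1 = 99.47·3.8334 − 161.1 = 220.210.
B = 138.5·ln(46.22 − 10) − 305.0 = 138.5·ln 36.22 − 305.0 = 138.5·3.5896 − 305.0 = 192.161.
Rounded: (255, 220, 192).
In hex: #FFDCC0.

#FFDCC0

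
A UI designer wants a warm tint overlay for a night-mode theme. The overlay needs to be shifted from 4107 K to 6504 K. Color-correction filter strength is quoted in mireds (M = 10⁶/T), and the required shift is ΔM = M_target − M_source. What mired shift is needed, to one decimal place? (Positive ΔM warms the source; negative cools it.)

-89.7 mireds

M_source = 10⁶/4107 = 243.487; M_target = 10⁶/6504 = 153.752.
ΔM = 153.752 − 243.487 = -89.735 → -89.7 mireds, a cooling shift.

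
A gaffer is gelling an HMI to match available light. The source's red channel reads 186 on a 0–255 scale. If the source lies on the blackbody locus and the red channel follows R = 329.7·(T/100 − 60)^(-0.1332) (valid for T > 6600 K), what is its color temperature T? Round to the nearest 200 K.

13400 K

(t − 60)^(-0.1332) = 186/329.7 = 0.56415.
t − 60 = 0.56415^(1/-0.1332) = 0.56415^(-7.508) = 73.521, so t = 133.521.
T = 100·t = 13352 K → 13400 K to the nearest 200 K.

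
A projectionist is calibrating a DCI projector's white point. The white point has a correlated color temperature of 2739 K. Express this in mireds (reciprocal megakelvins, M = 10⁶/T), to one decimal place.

365.1 mireds

M = 10⁶ / 2739 = 365.097 → 365.1 mireds.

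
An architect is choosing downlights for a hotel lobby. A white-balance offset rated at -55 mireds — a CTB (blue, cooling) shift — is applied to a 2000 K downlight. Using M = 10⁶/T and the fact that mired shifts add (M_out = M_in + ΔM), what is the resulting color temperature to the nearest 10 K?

M_in = 10⁶/2000 = 500.00 mireds.
M_out = 500.00 + (-55) = 445.00 mireds.
T_out = 10⁶/445.00 = 2247.2 K → 2250 K.

2250 K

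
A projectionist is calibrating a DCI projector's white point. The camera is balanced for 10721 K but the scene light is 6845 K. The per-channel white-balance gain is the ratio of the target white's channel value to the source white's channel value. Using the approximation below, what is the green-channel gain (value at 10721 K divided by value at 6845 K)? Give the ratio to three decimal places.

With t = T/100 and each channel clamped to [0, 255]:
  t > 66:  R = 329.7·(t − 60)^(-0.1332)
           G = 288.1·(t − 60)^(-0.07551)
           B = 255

At 6845 K (t = 68.45):
  G = 288.1·(68.45 − 60)^(-0.07551) = 288.1·8.45^(-0.07551) = 288.1·0.85116 = 245.220.
At 10721 K (t = 107.21):
  G = 288.1·(107.21 − 60)^(-0.07551) = 288.1·47.21^(-0.07551) = 288.1·0.74747 = 215.346.
Gain = 215.346 / 245.220 = 0.8782 → 0.878.

0.878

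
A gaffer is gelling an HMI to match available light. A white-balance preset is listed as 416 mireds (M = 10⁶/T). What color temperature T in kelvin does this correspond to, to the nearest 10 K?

T = 10⁶ / 416 = 2403.85 K → 2400 K.

2400 K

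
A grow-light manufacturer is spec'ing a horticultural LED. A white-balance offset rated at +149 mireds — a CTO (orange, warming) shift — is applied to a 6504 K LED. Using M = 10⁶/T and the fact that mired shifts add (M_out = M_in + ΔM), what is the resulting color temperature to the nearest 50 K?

M_in = 10⁶/6504 = 153.75 mireds.
M_out = 153.75 + (+149) = 302.75 mireds.
T_out = 10⁶/302.75 = 3303.0 K → 3300 K.

3300 K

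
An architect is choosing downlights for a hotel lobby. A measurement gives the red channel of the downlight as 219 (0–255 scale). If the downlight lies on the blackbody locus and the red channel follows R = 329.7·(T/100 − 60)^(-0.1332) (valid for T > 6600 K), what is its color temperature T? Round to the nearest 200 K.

(t − 60)^(-0.1332) = 219/329.7 = 0.66424.
t − 60 = 0.66424^(1/-0.1332) = 0.66424^(-7.508) = 21.572, so t = 81.572.
T = 100·t = 8157 K → 8200 K to the nearest 200 K.

8200 K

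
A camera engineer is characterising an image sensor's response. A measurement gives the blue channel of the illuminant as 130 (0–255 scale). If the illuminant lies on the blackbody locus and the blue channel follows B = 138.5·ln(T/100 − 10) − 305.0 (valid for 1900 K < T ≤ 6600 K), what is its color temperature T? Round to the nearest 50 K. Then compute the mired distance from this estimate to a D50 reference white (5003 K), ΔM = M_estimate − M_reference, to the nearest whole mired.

+103 mireds

ln(t − 10) = (130 + 305.0) / 138.5 = 3.1408.
t − 10 = e^3.1408 = 23.122, so t = 33.122.
T = 100·t = 3312 K → 3300 K to the nearest 50 K.
M_estimate = 10⁶/3300 = 303.03; M_reference = 10⁶/5003 = 199.88.
ΔM = 303.03 − 199.88 = 103.15 → +103 mireds.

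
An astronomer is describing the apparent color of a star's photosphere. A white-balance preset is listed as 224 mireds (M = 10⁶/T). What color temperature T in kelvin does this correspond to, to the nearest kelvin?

4464 K

T = 10⁶ / 224 = 4464.29 K → 4464 K.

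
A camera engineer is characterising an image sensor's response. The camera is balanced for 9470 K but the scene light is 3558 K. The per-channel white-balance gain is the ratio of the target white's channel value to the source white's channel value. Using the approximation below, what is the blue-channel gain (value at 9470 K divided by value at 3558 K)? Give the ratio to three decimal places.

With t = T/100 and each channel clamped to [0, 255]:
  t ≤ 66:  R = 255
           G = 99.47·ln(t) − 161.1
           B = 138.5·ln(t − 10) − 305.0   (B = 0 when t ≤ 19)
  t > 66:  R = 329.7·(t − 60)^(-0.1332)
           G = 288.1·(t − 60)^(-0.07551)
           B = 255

1.771

At 3558 K (t = 35.58):
  B = 138.5·ln(35.58 − 10) − 305.0 = 138.5·ln 25.58 − 305.0 = 138.5·3.2418 − 305.0 = 143.991.
At 9470 K (t = 94.7):
  B = 255 by definition for t > 66.
Gain = 255.000 / 143.991 = 1.7709 → 1.771.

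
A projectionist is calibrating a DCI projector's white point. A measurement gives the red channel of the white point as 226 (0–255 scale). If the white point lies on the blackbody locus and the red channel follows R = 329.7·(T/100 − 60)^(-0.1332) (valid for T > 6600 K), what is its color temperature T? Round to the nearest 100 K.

7700 K

(t − 60)^(-0.1332) = 226/329.7 = 0.68547.
t − 60 = 0.68547^(1/-0.1332) = 0.68547^(-7.508) = 17.034, so t = 77.034.
T = 100·t = 7703 K → 7700 K to the nearest 100 K.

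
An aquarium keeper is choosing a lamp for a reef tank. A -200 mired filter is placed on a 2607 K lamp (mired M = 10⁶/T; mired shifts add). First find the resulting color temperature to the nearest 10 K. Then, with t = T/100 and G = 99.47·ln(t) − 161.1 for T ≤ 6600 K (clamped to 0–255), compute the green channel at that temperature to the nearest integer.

237

M_in = 10⁶/2607 = 383.58; M_out = 383.58 + (-200) = 183.58.
T_out = 10⁶/183.58 = 5447.1 K → 5450 K; t = 54.5.
G = 99.47·ln 54.5 − 161.1 = 99.47·3.9982 − 161.1 = 236.601.
Rounded: 237.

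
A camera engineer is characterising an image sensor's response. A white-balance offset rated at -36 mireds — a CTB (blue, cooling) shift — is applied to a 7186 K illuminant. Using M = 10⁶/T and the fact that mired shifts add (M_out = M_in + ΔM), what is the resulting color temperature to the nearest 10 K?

M_in = 10⁶/7186 = 139.16 mireds.
M_out = 139.16 + (-36) = 103.16 mireds.
T_out = 10⁶/103.16 = 9693.7 K → 9690 K.

9690 K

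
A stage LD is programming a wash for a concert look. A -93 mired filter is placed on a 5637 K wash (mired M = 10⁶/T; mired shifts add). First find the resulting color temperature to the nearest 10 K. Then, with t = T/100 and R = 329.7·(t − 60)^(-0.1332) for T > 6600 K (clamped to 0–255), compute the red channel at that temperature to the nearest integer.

192

M_in = 10⁶/5637 = 177.40; M_out = 177.40 + (-93) = 84.40.
T_out = 10⁶/84.40 = 11848.4 K → 11850 K; t = 118.5.
R = 329.7·(118.5 − 60)^(-0.1332) = 329.7·58.5^(-0.1332) = 329.7·0.58159 = 191.749.
Rounded: 192.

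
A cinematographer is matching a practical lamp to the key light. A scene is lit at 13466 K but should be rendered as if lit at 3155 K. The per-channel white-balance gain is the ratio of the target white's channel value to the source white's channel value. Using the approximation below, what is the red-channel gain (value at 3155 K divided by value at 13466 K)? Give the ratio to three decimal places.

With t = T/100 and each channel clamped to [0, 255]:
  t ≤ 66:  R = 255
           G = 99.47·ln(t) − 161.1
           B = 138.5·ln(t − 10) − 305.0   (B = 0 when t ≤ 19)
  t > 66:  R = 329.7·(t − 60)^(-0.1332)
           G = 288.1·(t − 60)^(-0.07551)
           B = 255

At 13466 K (t = 134.66):
  R = 329.7·(134.66 − 60)^(-0.1332) = 329.7·74.66^(-0.1332) = 329.7·0.56300 = 185.620.
At 3155 K (t = 31.55):
  R = 255 by definition for t ≤ 66.
Gain = 255.000 / 185.620 = 1.3738 → 1.374.

1.374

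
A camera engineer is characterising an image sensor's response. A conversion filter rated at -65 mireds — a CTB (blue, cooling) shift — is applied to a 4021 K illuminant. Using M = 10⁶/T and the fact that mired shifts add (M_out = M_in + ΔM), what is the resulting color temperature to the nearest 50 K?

M_in = 10⁶/4021 = 248.69 mireds.
M_out = 248.69 + (-65) = 183.69 mireds.
T_out = 10⁶/183.69 = 5443.8 K → 5450 K.

5450 K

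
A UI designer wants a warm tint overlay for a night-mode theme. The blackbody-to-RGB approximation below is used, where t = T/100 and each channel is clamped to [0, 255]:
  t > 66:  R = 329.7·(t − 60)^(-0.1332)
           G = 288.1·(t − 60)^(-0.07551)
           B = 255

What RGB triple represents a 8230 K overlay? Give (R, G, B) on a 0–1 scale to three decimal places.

t = 8230/100 = 82.3; the t > 66 branch applies.
R = 329.7·(82.3 − 60)^(-0.1332) = 329.7·22.3^(-0.1332) = 329.7·0.66131 = 218.034.
G = 288.1·(82.3 − 60)^(-0.07551) = 288.1·22.3^(-0.07551) = 288.1·0.79102 = 227.894.
B = 255 by definition for t > 66.
Dividing each by 255: (0.8550, 0.8937, 1.0000) → (0.855, 0.894, 1.000).

(0.855, 0.894, 1.000)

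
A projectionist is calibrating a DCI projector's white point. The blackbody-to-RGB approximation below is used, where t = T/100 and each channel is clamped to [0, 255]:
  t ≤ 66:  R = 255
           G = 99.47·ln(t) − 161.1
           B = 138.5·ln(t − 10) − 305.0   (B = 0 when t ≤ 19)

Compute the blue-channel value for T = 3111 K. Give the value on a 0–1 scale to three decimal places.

t = 3111/100 = 31.11; the t ≤ 66 branch applies.
B = 138.5·ln(31.11 − 10) − 305.0 = 138.5·ln 21.11 − 305.0 = 138.5·3.0497 − 305.0 = 117.390.
On a 0–1 scale: 117.390/255 = 0.4604 → 0.460.

0.460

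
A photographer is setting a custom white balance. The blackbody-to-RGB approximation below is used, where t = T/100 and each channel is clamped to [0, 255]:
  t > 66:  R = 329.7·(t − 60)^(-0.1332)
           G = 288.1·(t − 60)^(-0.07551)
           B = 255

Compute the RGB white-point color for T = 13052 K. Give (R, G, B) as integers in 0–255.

t = 13052/100 = 130.52; the t > 66 branch applies.
R = 329.7·(130.52 − 60)^(-0.1332) = 329.7·70.52^(-0.1332) = 329.7·0.56729 = 187.035.
G = 288.1·(130.52 − 60)^(-0.07551) = 288.1·70.52^(-0.07551) = 288.1·0.72516 = 208.919.
B = 255 by definition for t > 66.
Rounded: (187, 209, 255).

(187, 209, 255)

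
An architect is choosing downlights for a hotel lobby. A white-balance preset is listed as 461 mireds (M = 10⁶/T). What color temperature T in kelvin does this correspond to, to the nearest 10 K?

T = 10⁶ / 461 = 2169.20 K → 2170 K.

2170 K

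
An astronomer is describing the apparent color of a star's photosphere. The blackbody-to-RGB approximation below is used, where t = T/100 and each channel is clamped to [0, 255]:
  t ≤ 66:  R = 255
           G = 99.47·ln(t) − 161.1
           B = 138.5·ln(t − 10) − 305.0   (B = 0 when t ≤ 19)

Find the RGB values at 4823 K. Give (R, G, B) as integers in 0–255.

(255, 224, 200)

t = 4823/100 = 48.23; the t ≤ 66 branch applies.
R = 255 by definition for t ≤ 66.
G = 99.47·ln 48.23 − 161.1 = 99.47·3.8760 − 161.1 = 224.444.
B = 138.5·ln(48.23 − 10) − 305.0 = 138.5·ln 38.23 − 305.0 = 138.5·3.6436 − 305.0 = 199.641.
Rounded: (255, 224, 200).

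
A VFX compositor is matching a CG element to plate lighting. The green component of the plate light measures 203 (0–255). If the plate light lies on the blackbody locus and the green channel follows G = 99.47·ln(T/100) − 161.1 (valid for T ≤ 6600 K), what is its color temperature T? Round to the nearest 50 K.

3900 K

ln t = (203 + 161.1) / 99.47 = 3.6604.
t = e^3.6604 = 38.877.
T = 100·t = 3888 K → 3900 K to the nearest 50 K.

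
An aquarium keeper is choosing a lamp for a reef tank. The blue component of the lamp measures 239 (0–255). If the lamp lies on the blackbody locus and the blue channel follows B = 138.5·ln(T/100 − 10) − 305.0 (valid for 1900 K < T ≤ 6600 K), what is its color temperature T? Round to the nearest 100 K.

ln(t − 10) = (239 + 305.0) / 138.5 = 3.9278.
t − 10 = e^3.9278 = 50.795, so t = 60.795.
T = 100·t = 6079 K → 6100 K to the nearest 100 K.

6100 K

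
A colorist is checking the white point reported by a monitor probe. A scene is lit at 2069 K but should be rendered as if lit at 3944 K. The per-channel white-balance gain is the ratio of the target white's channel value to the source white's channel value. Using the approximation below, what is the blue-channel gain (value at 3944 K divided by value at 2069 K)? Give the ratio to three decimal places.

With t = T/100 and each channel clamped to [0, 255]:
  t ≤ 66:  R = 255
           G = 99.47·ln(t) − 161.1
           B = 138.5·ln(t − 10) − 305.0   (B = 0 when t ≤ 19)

At 2069 K (t = 20.69):
  B = 138.5·ln(20.69 − 10) − 305.0 = 138.5·ln 10.69 − 305.0 = 138.5·2.3693 − 305.0 = 23.149.
At 3944 K (t = 39.44):
  B = 138.5·ln(39.44 − 10) − 305.0 = 138.5·ln 29.44 − 305.0 = 138.5·3.3824 − 305.0 = 163.456.
Gain = 163.456 / 23.149 = 7.0610 → 7.061.

7.061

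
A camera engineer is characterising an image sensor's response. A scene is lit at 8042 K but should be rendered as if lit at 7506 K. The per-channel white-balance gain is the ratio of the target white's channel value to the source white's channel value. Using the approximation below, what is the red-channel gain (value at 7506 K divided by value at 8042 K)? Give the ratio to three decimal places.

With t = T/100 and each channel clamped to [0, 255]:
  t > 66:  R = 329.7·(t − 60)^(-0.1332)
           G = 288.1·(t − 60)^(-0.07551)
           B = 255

1.041

At 8042 K (t = 80.42):
  R = 329.7·(80.42 − 60)^(-0.1332) = 329.7·20.42^(-0.1332) = 329.7·0.66911 = 220.607.
At 7506 K (t = 75.06):
  R = 329.7·(75.06 − 60)^(-0.1332) = 329.7·15.06^(-0.1332) = 329.7·0.69681 = 229.738.
Gain = 229.738 / 220.607 = 1.0414 → 1.041.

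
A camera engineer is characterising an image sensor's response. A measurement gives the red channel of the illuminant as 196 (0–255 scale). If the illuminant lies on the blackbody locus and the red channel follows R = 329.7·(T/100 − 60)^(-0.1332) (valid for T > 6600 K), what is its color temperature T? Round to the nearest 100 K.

11000 K

(t − 60)^(-0.1332) = 196/329.7 = 0.59448.
t − 60 = 0.59448^(1/-0.1332) = 0.59448^(-7.508) = 49.621, so t = 109.621.
T = 100·t = 10962 K → 11000 K to the nearest 100 K.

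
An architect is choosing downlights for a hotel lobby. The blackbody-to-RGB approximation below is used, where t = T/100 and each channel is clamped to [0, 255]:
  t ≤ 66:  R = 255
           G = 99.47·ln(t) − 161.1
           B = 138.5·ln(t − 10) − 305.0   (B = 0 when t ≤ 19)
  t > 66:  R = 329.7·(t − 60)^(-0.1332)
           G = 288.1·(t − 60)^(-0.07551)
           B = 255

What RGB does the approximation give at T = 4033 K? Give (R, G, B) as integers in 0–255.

(255, 207, 168)

t = 4033/100 = 40.33; the t ≤ 66 branch applies.
R = 255 by definition for t ≤ 66.
G = 99.47·ln 40.33 − 161.1 = 99.47·3.6971 − 161.1 = 206.650.
B = 138.5·ln(40.33 − 10) − 305.0 = 138.5·ln 30.33 − 305.0 = 138.5·3.4121 − 305.0 = 167.581.
Rounded: (255, 207, 168).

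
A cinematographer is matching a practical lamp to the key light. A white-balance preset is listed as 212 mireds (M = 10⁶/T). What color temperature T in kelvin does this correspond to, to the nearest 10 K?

4720 K

T = 10⁶ / 212 = 4716.98 K → 4720 K.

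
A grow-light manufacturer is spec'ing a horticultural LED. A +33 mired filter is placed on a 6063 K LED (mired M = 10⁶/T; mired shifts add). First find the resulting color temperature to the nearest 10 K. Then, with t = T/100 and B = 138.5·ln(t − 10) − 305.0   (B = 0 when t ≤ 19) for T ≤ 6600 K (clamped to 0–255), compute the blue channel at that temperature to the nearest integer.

208

M_in = 10⁶/6063 = 164.93; M_out = 164.93 + (+33) = 197.93.
T_out = 10⁶/197.93 = 5052.2 K → 5050 K; t = 50.5.
B = 138.5·ln(50.5 − 10) − 305.0 = 138.5·ln 40.5 − 305.0 = 138.5·3.7013 − 305.0 = 207.630.
Rounded: 208.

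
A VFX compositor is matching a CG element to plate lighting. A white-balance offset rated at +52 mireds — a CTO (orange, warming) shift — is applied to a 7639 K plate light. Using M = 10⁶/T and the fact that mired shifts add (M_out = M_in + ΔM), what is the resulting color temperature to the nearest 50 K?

5450 K

M_in = 10⁶/7639 = 130.91 mireds.
M_out = 130.91 + (+52) = 182.91 mireds.
T_out = 10⁶/182.91 = 5467.3 K → 5450 K.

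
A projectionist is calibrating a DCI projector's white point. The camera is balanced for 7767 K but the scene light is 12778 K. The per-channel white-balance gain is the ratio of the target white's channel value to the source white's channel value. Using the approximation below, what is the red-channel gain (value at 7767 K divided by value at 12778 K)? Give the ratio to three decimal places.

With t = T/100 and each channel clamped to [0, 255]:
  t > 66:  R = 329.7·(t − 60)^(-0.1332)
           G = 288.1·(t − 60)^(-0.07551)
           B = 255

At 12778 K (t = 127.78):
  R = 329.7·(127.78 − 60)^(-0.1332) = 329.7·67.78^(-0.1332) = 329.7·0.57029 = 188.025.
At 7767 K (t = 77.67):
  R = 329.7·(77.67 − 60)^(-0.1332) = 329.7·17.67^(-0.1332) = 329.7·0.68213 = 224.899.
Gain = 224.899 / 188.025 = 1.1961 → 1.196.

1.196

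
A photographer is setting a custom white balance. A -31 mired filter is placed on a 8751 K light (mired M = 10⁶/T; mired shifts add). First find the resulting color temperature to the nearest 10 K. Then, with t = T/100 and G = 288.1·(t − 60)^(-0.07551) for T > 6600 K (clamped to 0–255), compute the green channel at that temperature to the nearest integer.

211

M_in = 10⁶/8751 = 114.27; M_out = 114.27 + (-31) = 83.27.
T_out = 10⁶/83.27 = 12008.7 K → 12010 K; t = 120.1.
G = 288.1·(120.1 − 60)^(-0.07551) = 288.1·60.1^(-0.07551) = 288.1·0.73397 = 211.456.
Rounded: 211.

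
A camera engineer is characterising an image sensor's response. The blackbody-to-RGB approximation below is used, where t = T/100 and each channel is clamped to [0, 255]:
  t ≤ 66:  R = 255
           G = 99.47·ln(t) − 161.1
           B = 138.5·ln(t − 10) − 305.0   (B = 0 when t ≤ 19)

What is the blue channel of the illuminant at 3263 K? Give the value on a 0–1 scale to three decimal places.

0.498

t = 3263/100 = 32.63; the t ≤ 66 branch applies.
B = 138.5·ln(32.63 − 10) − 305.0 = 138.5·ln 22.63 − 305.0 = 138.5·3.1193 − 305.0 = 127.020.
On a 0–1 scale: 127.020/255 = 0.4981 → 0.498.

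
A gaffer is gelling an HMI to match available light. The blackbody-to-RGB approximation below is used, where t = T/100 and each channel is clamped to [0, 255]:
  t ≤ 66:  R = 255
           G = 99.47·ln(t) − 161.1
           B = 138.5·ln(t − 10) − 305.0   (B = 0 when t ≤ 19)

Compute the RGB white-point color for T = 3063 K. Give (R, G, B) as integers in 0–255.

t = 3063/100 = 30.63; the t ≤ 66 branch applies.
R = 255 by definition for t ≤ 66.
G = 99.47·ln 30.63 − 161.1 = 99.47·3.4220 − 161.1 = 179.284.
B = 138.5·ln(30.63 − 10) − 305.0 = 138.5·ln 20.63 − 305.0 = 138.5·3.0267 − 305.0 = 114.204.
Rounded: (255, 179, 114).

(255, 179, 114)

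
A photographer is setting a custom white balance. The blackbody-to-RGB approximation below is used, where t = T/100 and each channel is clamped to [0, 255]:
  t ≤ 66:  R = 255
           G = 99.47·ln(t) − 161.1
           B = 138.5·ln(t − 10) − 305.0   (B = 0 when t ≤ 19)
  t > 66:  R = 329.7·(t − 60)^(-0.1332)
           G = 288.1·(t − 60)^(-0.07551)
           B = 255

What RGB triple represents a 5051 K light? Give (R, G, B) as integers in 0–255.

t = 5051/100 = 50.51; the t ≤ 66 branch applies.
R = 255 by definition for t ≤ 66.
G = 99.47·ln 50.51 − 161.1 = 99.47·3.9222 − 161.1 = 229.038.
B = 138.5·ln(50.51 − 10) − 305.0 = 138.5·ln 40.51 − 305.0 = 138.5·3.7015 − 305.0 = 207.665.
Rounded: (255, 229, 208).

(255, 229, 208)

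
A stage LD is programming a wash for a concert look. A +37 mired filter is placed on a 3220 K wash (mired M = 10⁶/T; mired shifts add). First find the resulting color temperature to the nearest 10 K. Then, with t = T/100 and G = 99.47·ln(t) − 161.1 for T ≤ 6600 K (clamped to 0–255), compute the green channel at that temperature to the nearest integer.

173

M_in = 10⁶/3220 = 310.56; M_out = 310.56 + (+37) = 347.56.
T_out = 10⁶/347.56 = 2877.2 K → 2880 K; t = 28.8.
G = 99.47·ln 28.8 − 161.1 = 99.47·3.3604 − 161.1 = 173.157.
Rounded: 173.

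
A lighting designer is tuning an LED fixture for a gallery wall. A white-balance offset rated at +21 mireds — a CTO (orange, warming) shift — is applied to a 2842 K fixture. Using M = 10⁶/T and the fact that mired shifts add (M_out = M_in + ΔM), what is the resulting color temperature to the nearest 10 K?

M_in = 10⁶/2842 = 351.86 mireds.
M_out = 351.86 + (+21) = 372.86 mireds.
T_out = 10⁶/372.86 = 2681.9 K → 2680 K.

2680 K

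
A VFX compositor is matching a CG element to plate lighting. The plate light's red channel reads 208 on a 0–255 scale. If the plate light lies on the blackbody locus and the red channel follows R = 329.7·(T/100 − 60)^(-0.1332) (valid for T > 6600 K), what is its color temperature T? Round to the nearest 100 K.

(t − 60)^(-0.1332) = 208/329.7 = 0.63088.
t − 60 = 0.63088^(1/-0.1332) = 0.63088^(-7.508) = 31.763, so t = 91.763.
T = 100·t = 9176 K → 9200 K to the nearest 100 K.

9200 K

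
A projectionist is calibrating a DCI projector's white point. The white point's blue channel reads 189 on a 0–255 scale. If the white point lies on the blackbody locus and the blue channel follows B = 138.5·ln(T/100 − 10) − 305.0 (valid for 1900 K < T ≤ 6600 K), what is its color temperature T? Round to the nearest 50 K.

ln(t − 10) = (189 + 305.0) / 138.5 = 3.5668.
t − 10 = e^3.5668 = 35.403, so t = 45.403.
T = 100·t = 4540 K → 4550 K to the nearest 50 K.

4550 K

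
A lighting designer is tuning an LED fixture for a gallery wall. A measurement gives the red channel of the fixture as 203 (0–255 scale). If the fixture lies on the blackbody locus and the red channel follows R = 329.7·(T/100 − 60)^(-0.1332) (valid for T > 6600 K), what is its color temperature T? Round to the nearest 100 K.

9800 K

(t − 60)^(-0.1332) = 203/329.7 = 0.61571.
t − 60 = 0.61571^(1/-0.1332) = 0.61571^(-7.508) = 38.129, so t = 98.129.
T = 100·t = 9813 K → 9800 K to the nearest 100 K.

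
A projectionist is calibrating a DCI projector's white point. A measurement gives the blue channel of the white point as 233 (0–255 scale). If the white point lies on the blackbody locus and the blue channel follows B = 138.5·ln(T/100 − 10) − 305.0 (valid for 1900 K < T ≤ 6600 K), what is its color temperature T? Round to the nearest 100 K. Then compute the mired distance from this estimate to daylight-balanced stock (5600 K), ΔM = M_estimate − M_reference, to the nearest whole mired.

-9 mireds

ln(t − 10) = (233 + 305.0) / 138.5 = 3.8845.
t − 10 = e^3.8845 = 48.641, so t = 58.641.
T = 100·t = 5864 K → 5900 K to the nearest 100 K.
M_estimate = 10⁶/5900 = 169.49; M_reference = 10⁶/5600 = 178.57.
ΔM = 169.49 − 178.57 = -9.08 → -9 mireds.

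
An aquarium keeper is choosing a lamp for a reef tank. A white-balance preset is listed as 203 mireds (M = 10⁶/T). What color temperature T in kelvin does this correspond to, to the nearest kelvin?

T = 10⁶ / 203 = 4926.11 K → 4926 K.

4926 K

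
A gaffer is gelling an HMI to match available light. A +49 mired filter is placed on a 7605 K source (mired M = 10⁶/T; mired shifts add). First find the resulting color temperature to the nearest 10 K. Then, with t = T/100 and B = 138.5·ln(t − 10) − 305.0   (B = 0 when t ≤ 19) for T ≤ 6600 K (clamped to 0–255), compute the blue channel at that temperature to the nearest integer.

223

M_in = 10⁶/7605 = 131.49; M_out = 131.49 + (+49) = 180.49.
T_out = 10⁶/180.49 = 5540.4 K → 5540 K; t = 55.4.
B = 138.5·ln(55.4 − 10) − 305.0 = 138.5·ln 45.4 − 305.0 = 138.5·3.8155 − 305.0 = 223.448.
Rounded: 223.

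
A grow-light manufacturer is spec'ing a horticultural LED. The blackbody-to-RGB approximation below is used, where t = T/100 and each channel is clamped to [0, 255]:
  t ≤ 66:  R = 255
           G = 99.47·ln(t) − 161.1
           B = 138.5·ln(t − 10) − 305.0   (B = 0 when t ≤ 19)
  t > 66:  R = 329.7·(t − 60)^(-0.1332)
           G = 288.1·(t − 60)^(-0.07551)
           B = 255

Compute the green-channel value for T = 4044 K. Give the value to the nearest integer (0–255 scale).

t = 4044/100 = 40.44; the t ≤ 66 branch applies.
G = 99.47·ln 40.44 − 161.1 = 99.47·3.6998 − 161.1 = 206.921.
Rounded: 207.

207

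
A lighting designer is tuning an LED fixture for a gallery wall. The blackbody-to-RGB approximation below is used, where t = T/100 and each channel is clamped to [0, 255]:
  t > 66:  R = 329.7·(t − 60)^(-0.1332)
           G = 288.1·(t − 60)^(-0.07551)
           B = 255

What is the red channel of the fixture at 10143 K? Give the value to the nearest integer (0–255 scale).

t = 10143/100 = 101.43; the t > 66 branch applies.
R = 329.7·(101.43 − 60)^(-0.1332) = 329.7·41.43^(-0.1332) = 329.7·0.60894 = 200.767.
Rounded: 201.

201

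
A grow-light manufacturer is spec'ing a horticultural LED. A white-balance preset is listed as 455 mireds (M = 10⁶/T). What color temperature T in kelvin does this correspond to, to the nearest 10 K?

2200 K

T = 10⁶ / 455 = 2197.80 K → 2200 K.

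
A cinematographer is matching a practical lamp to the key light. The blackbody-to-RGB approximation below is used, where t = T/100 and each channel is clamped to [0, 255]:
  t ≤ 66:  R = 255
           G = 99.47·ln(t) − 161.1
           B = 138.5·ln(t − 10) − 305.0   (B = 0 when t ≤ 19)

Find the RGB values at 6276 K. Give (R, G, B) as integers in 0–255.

t = 6276/100 = 62.76; the t ≤ 66 branch applies.
R = 255 by definition for t ≤ 66.
G = 99.47·ln 62.76 − 161.1 = 99.47·4.1393 − 161.1 = 250.638.
B = 138.5·ln(62.76 − 10) − 305.0 = 138.5·ln 52.76 − 305.0 = 138.5·3.9658 − 305.0 = 244.257.
Rounded: (255, 251, 244).

(255, 251, 244)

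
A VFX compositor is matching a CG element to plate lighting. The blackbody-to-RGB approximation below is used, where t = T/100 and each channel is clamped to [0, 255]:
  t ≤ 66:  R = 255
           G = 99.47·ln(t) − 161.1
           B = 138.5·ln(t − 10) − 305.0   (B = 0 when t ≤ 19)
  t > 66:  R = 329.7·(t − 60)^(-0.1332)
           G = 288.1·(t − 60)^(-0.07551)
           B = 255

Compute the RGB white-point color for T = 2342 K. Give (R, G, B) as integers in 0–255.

t = 2342/100 = 23.42; the t ≤ 66 branch applies.
R = 255 by definition for t ≤ 66.
G = 99.47·ln 23.42 − 161.1 = 99.47·3.1536 − 161.1 = 152.588.
B = 138.5·ln(23.42 − 10) − 305.0 = 138.5·ln 13.42 − 305.0 = 138.5·2.5967 − 305.0 = 54.649.
Rounded: (255, 153, 55).

(255, 153, 55)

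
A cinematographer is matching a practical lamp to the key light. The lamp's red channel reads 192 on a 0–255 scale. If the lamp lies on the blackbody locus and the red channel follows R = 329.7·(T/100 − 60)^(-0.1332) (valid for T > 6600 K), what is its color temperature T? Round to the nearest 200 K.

(t − 60)^(-0.1332) = 192/329.7 = 0.58235.
t − 60 = 0.58235^(1/-0.1332) = 0.58235^(-7.508) = 57.929, so t = 117.929.
T = 100·t = 11793 K → 11800 K to the nearest 200 K.

11800 K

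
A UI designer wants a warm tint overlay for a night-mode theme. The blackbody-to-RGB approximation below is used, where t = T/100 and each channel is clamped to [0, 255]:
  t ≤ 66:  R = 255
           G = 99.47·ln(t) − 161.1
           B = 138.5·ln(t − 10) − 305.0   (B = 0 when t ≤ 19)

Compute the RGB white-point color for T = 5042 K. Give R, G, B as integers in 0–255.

t = 5042/100 = 50.42; the t ≤ 66 branch applies.
R = 255 by definition for t ≤ 66.
G = 99.47·ln 50.42 − 161.1 = 99.47·3.9204 − 161.1 = 228.861.
B = 138.5·ln(50.42 − 10) − 305.0 = 138.5·ln 40.42 − 305.0 = 138.5·3.6993 − 305.0 = 207.356.
Rounded: (255, 229, 207).

R=255, G=229, B=207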